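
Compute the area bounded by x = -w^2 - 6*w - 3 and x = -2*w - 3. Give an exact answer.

32/3

Both boundary curves give x as a function of w, so integrate with respect to w. Setting them equal: -w^2 - 4*w = 0, i.e. -w*(w + 4) = 0, so they meet at w = -4, 0.
For w in [-4, 0], x = -w^2 - 6*w - 3 is on the right; area = ∫[-4,0] (-w^2 - 4*w) dw = 32/3.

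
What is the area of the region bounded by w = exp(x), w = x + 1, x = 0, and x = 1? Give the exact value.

-5/2 + exp(1)

On [0, 1], (exp(x)) - (x + 1) = -x + exp(x) - 1 is ≥ 0 throughout, so the area is a single integral of |-x + exp(x) - 1|.
∫[0,1] (-x + exp(x) - 1) dx = -5/2 + exp(1).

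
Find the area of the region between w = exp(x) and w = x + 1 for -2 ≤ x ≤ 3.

-15/2 - exp(-2) + exp(3)

On [-2, 3], (exp(x)) - (x + 1) = -x + exp(x) - 1 is ≥ 0 throughout, so the area is a single integral of |-x + exp(x) - 1|.
∫[-2,3] (-x + exp(x) - 1) dx = -15/2 - exp(-2) + exp(3).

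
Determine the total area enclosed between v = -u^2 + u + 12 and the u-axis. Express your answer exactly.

343/6

The curve meets the u-axis where -u^2 + u + 12 = 0, i.e. -(u - 4)*(u + 3) = 0, at u = -3, 4.
On [-3, 4] the curve lies above the axis; ∫[-3,4] (-u^2 + u + 12) du = 343/6, giving area 343/6.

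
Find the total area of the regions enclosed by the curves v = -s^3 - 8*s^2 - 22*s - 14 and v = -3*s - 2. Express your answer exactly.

Set the curves equal: -s^3 - 8*s^2 - 22*s - 14 = -3*s - 2, so -s^3 - 8*s^2 - 19*s - 12 = 0, which factors as -(s + 1)*(s + 3)*(s + 4) = 0. The curves meet at s = -4, -3, -1.
On [-4, -3], v = -3*s - 2 is on top; that piece has area ∫[-4,-3] (-(-s^3 - 8*s^2 - 19*s - 12)) ds = 5/12.
On [-3, -1], v = -s^3 - 8*s^2 - 22*s - 14 is on top; that piece has area ∫[-3,-1] (-s^3 - 8*s^2 - 19*s - 12) ds = 8/3.
Total enclosed area = 5/12 + 8/3 = 37/12.

37/12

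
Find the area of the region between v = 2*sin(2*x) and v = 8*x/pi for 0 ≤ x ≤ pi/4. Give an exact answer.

On [0, pi/4], (2*sin(2*x)) - (8*x/pi) = -8*x/pi + 2*sin(2*x) is ≥ 0 throughout, so the area is a single integral of |-8*x/pi + 2*sin(2*x)|.
∫[0,pi/4] (-8*x/pi + 2*sin(2*x)) dx = 1 - pi/4.

1 - pi/4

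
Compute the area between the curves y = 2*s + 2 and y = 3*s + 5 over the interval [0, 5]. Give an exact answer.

On [0, 5], (2*s + 2) - (3*s + 5) = -s - 3 is ≤ 0 throughout, so the area is a single integral of |-s - 3|.
∫[0,5] (-s - 3) ds = -55/2; the area of that piece is 55/2.

55/2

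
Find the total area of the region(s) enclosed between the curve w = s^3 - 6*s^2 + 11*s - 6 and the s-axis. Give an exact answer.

The curve meets the s-axis where s^3 - 6*s^2 + 11*s - 6 = 0, i.e. (s - 3)*(s - 2)*(s - 1) = 0, at s = 1, 2, 3.
On [1, 2] the curve lies above the axis; ∫[1,2] (s^3 - 6*s^2 + 11*s - 6) ds = 1/4, giving area 1/4.
On [2, 3] the curve lies below the axis; ∫[2,3] (s^3 - 6*s^2 + 11*s - 6) ds = -1/4, giving area 1/4.
Total area = 1/4 + 1/4 = 1/2.

1/2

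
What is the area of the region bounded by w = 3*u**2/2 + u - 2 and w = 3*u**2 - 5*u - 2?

Set the curves equal: 3*u**2/2 + u - 2 = 3*u**2 - 5*u - 2, so -3*u**2/2 + 6*u = 0, which factors as -3*u*(u - 4)/2 = 0. The curves meet at u = 0, 4.
On [0, 4], w = 3*u**2/2 + u - 2 is on top; that piece has area ∫[0,4] (-3*u**2/2 + 6*u) du = 16.

16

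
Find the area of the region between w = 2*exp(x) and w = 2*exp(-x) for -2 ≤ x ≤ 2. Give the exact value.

The difference (2*exp(x)) - (2*exp(-x)) = 2*exp(x) - 2*exp(-x) changes sign at x = 0 inside [-2, 2], so split the integral there.
∫[-2,0] (2*exp(x) - 2*exp(-x)) dx = -2*exp(2) - 2*exp(-2) + 4; the area of that piece is -4 + 2*exp(-2) + 2*exp(2).
∫[0,2] (2*exp(x) - 2*exp(-x)) dx = -4 + 2*exp(-2) + 2*exp(2).
Total area = (-4 + 2*exp(-2) + 2*exp(2)) + (-4 + 2*exp(-2) + 2*exp(2)) = -8 + 4*exp(-2) + 4*exp(2).

-8 + 4*exp(-2) + 4*exp(2)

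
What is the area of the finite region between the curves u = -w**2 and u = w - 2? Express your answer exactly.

9/2

Both boundary curves give u as a function of w, so integrate with respect to w. Setting them equal: -w**2 - w + 2 = 0, i.e. -(w - 1)*(w + 2) = 0, so they meet at w = -2, 1.
For w in [-2, 1], u = -w**2 is on the right; area = ∫[-2,1] (-w**2 - w + 2) dw = 9/2.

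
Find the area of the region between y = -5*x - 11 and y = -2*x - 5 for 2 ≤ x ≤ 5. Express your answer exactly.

On [2, 5], (-5*x - 11) - (-2*x - 5) = -3*x - 6 is ≤ 0 throughout, so the area is a single integral of |-3*x - 6|.
∫[2,5] (-3*x - 6) dx = -99/2; the area of that piece is 99/2.

99/2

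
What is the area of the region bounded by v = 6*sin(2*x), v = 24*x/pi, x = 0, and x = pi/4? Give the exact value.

3 - 3*pi/4

On [0, pi/4], (6*sin(2*x)) - (24*x/pi) = -24*x/pi + 6*sin(2*x) is ≥ 0 throughout, so the area is a single integral of |-24*x/pi + 6*sin(2*x)|.
∫[0,pi/4] (-24*x/pi + 6*sin(2*x)) dx = 3 - 3*pi/4.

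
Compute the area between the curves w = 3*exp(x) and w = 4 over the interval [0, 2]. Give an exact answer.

-13 - 8*log(3) + 16*log(2) + 3*exp(2)

The difference (3*exp(x)) - (4) = 3*exp(x) - 4 changes sign at x = log(4/3) inside [0, 2], so split the integral there.
∫[0,log(4/3)] (3*exp(x) - 4) dx = log(81/256) + 1; the area of that piece is -1 + log(256/81).
∫[log(4/3),2] (3*exp(x) - 4) dx = -12 - 4*log(3) + 8*log(2) + 3*exp(2).
Total area = (-1 + log(256/81)) + (-12 - 4*log(3) + 8*log(2) + 3*exp(2)) = -13 - 8*log(3) + 16*log(2) + 3*exp(2).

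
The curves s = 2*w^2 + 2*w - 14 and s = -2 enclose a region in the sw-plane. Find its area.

Both boundary curves give s as a function of w, so integrate with respect to w. Setting them equal: 2*w^2 + 2*w - 12 = 0, i.e. 2*(w - 2)*(w + 3) = 0, so they meet at w = -3, 2.
For w in [-3, 2], s = 2*w^2 + 2*w - 14 is on the left; area = ∫[-3,2] (-(2*w^2 + 2*w - 12)) dw = 125/3.

125/3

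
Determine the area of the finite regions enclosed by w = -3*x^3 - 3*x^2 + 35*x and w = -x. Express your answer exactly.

Set the curves equal: -3*x^3 - 3*x^2 + 35*x = -x, so -3*x^3 - 3*x^2 + 36*x = 0, which factors as -3*x*(x - 3)*(x + 4) = 0. The curves meet at x = -4, 0, 3.
On [-4, 0], w = -x is on top; that piece has area ∫[-4,0] (-(-3*x^3 - 3*x^2 + 36*x)) dx = 160.
On [0, 3], w = -3*x^3 - 3*x^2 + 35*x is on top; that piece has area ∫[0,3] (-3*x^3 - 3*x^2 + 36*x) dx = 297/4.
Total enclosed area = 160 + 297/4 = 937/4.

937/4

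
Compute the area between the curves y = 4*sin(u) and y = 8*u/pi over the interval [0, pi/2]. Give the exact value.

On [0, pi/2], (4*sin(u)) - (8*u/pi) = -8*u/pi + 4*sin(u) is ≥ 0 throughout, so the area is a single integral of |-8*u/pi + 4*sin(u)|.
∫[0,pi/2] (-8*u/pi + 4*sin(u)) du = 4 - pi.

4 - pi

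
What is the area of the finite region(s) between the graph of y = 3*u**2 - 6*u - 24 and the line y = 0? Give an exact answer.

The curve meets the u-axis where 3*u**2 - 6*u - 24 = 0, i.e. 3*(u - 4)*(u + 2) = 0, at u = -2, 4.
On [-2, 4] the curve lies below the axis; ∫[-2,4] (3*u**2 - 6*u - 24) du = -108, giving area 108.

108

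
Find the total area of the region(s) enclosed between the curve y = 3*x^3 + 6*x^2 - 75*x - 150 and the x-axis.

2459/2

The curve meets the x-axis where 3*x^3 + 6*x^2 - 75*x - 150 = 0, i.e. 3*(x - 5)*(x + 2)*(x + 5) = 0, at x = -5, -2, 5.
On [-5, -2] the curve lies above the axis; ∫[-5,-2] (3*x^3 + 6*x^2 - 75*x - 150) dx = 459/4, giving area 459/4.
On [-2, 5] the curve lies below the axis; ∫[-2,5] (3*x^3 + 6*x^2 - 75*x - 150) dx = -4459/4, giving area 4459/4.
Total area = 459/4 + 4459/4 = 2459/2.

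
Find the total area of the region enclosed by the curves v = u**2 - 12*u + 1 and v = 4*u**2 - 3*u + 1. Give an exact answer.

Set the curves equal: u**2 - 12*u + 1 = 4*u**2 - 3*u + 1, so -3*u**2 - 9*u = 0, which factors as -3*u*(u + 3) = 0. The curves meet at u = -3, 0.
On [-3, 0], v = u**2 - 12*u + 1 is on top; that piece has area ∫[-3,0] (-3*u**2 - 9*u) du = 27/2.

27/2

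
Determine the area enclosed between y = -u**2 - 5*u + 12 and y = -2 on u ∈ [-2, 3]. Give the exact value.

The difference (-u**2 - 5*u + 12) - (-2) = -u**2 - 5*u + 14 changes sign at u = 2 inside [-2, 3], so split the integral there.
∫[-2,2] (-u**2 - 5*u + 14) du = 152/3.
∫[2,3] (-u**2 - 5*u + 14) du = -29/6; the area of that piece is 29/6.
Total area = 152/3 + 29/6 = 111/2.

111/2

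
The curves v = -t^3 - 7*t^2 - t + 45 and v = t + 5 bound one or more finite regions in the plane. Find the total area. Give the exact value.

Set the curves equal: -t^3 - 7*t^2 - t + 45 = t + 5, so -t^3 - 7*t^2 - 2*t + 40 = 0, which factors as -(t - 2)*(t + 4)*(t + 5) = 0. The curves meet at t = -5, -4, 2.
On [-5, -4], v = t + 5 is on top; that piece has area ∫[-5,-4] (-(-t^3 - 7*t^2 - 2*t + 40)) dt = 13/12.
On [-4, 2], v = -t^3 - 7*t^2 - t + 45 is on top; that piece has area ∫[-4,2] (-t^3 - 7*t^2 - 2*t + 40) dt = 144.
Total enclosed area = 13/12 + 144 = 1741/12.

1741/12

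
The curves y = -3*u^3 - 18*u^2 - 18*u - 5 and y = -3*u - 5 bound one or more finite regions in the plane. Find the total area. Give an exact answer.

Set the curves equal: -3*u^3 - 18*u^2 - 18*u - 5 = -3*u - 5, so -3*u^3 - 18*u^2 - 15*u = 0, which factors as -3*u*(u + 1)*(u + 5) = 0. The curves meet at u = -5, -1, 0.
On [-5, -1], y = -3*u - 5 is on top; that piece has area ∫[-5,-1] (-(-3*u^3 - 18*u^2 - 15*u)) du = 96.
On [-1, 0], y = -3*u^3 - 18*u^2 - 18*u - 5 is on top; that piece has area ∫[-1,0] (-3*u^3 - 18*u^2 - 15*u) du = 9/4.
Total enclosed area = 96 + 9/4 = 393/4.

393/4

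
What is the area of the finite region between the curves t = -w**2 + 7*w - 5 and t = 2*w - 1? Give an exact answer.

9/2

Both boundary curves give t as a function of w, so integrate with respect to w. Setting them equal: -w**2 + 5*w - 4 = 0, i.e. -(w - 4)*(w - 1) = 0, so they meet at w = 1, 4.
For w in [1, 4], t = -w**2 + 7*w - 5 is on the right; area = ∫[1,4] (-w**2 + 5*w - 4) dw = 9/2.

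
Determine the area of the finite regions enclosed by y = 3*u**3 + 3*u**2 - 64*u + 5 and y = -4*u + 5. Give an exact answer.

Set the curves equal: 3*u**3 + 3*u**2 - 64*u + 5 = -4*u + 5, so 3*u**3 + 3*u**2 - 60*u = 0, which factors as 3*u*(u - 4)*(u + 5) = 0. The curves meet at u = -5, 0, 4.
On [-5, 0], y = 3*u**3 + 3*u**2 - 64*u + 5 is on top; that piece has area ∫[-5,0] (3*u**3 + 3*u**2 - 60*u) du = 1625/4.
On [0, 4], y = -4*u + 5 is on top; that piece has area ∫[0,4] (-(3*u**3 + 3*u**2 - 60*u)) du = 224.
Total enclosed area = 1625/4 + 224 = 2521/4.

2521/4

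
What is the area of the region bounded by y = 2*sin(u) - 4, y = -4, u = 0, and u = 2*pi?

The difference (2*sin(u) - 4) - (-4) = 2*sin(u) changes sign at u = pi inside [0, 2*pi], so split the integral there.
∫[0,pi] (2*sin(u)) du = 4.
∫[pi,2*pi] (2*sin(u)) du = -4; the area of that piece is 4.
Total area = 4 + 4 = 8.

8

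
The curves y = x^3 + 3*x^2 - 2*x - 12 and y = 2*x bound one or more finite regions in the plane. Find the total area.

Set the curves equal: x^3 + 3*x^2 - 2*x - 12 = 2*x, so x^3 + 3*x^2 - 4*x - 12 = 0, which factors as (x - 2)*(x + 2)*(x + 3) = 0. The curves meet at x = -3, -2, 2.
On [-3, -2], y = x^3 + 3*x^2 - 2*x - 12 is on top; that piece has area ∫[-3,-2] (x^3 + 3*x^2 - 4*x - 12) dx = 3/4.
On [-2, 2], y = 2*x is on top; that piece has area ∫[-2,2] (-(x^3 + 3*x^2 - 4*x - 12)) dx = 32.
Total enclosed area = 3/4 + 32 = 131/4.

131/4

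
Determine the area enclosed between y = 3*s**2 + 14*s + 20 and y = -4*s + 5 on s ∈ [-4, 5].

459

The difference (3*s**2 + 14*s + 20) - (-4*s + 5) = 3*s**2 + 18*s + 15 changes sign at s = -1 inside [-4, 5], so split the integral there.
∫[-4,-1] (3*s**2 + 18*s + 15) ds = -27; the area of that piece is 27.
∫[-1,5] (3*s**2 + 18*s + 15) ds = 432.
Total area = 27 + 432 = 459.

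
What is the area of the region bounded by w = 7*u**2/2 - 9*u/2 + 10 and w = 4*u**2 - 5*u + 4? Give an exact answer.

Set the curves equal: 7*u**2/2 - 9*u/2 + 10 = 4*u**2 - 5*u + 4, so -u**2/2 + u/2 + 6 = 0, which factors as -(u - 4)*(u + 3)/2 = 0. The curves meet at u = -3, 4.
On [-3, 4], w = 7*u**2/2 - 9*u/2 + 10 is on top; that piece has area ∫[-3,4] (-u**2/2 + u/2 + 6) du = 343/12.

343/12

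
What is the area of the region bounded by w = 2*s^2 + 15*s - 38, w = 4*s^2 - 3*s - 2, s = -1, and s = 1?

220/3

On [-1, 1], (2*s^2 + 15*s - 38) - (4*s^2 - 3*s - 2) = -2*s^2 + 18*s - 36 is ≤ 0 throughout, so the area is a single integral of |-2*s^2 + 18*s - 36|.
∫[-1,1] (-2*s^2 + 18*s - 36) ds = -220/3; the area of that piece is 220/3.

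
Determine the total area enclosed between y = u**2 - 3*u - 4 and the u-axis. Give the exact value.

The curve meets the u-axis where u**2 - 3*u - 4 = 0, i.e. (u - 4)*(u + 1) = 0, at u = -1, 4.
On [-1, 4] the curve lies below the axis; ∫[-1,4] (u**2 - 3*u - 4) du = -125/6, giving area 125/6.

125/6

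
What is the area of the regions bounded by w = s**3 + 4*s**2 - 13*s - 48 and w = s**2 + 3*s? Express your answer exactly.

Set the curves equal: s**3 + 4*s**2 - 13*s - 48 = s**2 + 3*s, so s**3 + 3*s**2 - 16*s - 48 = 0, which factors as (s - 4)*(s + 3)*(s + 4) = 0. The curves meet at s = -4, -3, 4.
On [-4, -3], w = s**3 + 4*s**2 - 13*s - 48 is on top; that piece has area ∫[-4,-3] (s**3 + 3*s**2 - 16*s - 48) ds = 5/4.
On [-3, 4], w = s**2 + 3*s is on top; that piece has area ∫[-3,4] (-(s**3 + 3*s**2 - 16*s - 48)) ds = 1029/4.
Total enclosed area = 5/4 + 1029/4 = 517/2.

517/2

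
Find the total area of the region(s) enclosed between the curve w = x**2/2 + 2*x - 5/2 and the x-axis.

18

The curve meets the x-axis where x**2/2 + 2*x - 5/2 = 0, i.e. (x - 1)*(x + 5)/2 = 0, at x = -5, 1.
On [-5, 1] the curve lies below the axis; ∫[-5,1] (x**2/2 + 2*x - 5/2) dx = -18, giving area 18.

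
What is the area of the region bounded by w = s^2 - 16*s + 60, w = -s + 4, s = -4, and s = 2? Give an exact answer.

On [-4, 2], (s^2 - 16*s + 60) - (-s + 4) = s^2 - 15*s + 56 is ≥ 0 throughout, so the area is a single integral of |s^2 - 15*s + 56|.
∫[-4,2] (s^2 - 15*s + 56) ds = 450.

450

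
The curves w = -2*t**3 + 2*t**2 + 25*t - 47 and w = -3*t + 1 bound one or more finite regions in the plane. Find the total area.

Set the curves equal: -2*t**3 + 2*t**2 + 25*t - 47 = -3*t + 1, so -2*t**3 + 2*t**2 + 28*t - 48 = 0, which factors as -2*(t - 3)*(t - 2)*(t + 4) = 0. The curves meet at t = -4, 2, 3.
On [-4, 2], w = -3*t + 1 is on top; that piece has area ∫[-4,2] (-(-2*t**3 + 2*t**2 + 28*t - 48)) dt = 288.
On [2, 3], w = -2*t**3 + 2*t**2 + 25*t - 47 is on top; that piece has area ∫[2,3] (-2*t**3 + 2*t**2 + 28*t - 48) dt = 13/6.
Total enclosed area = 288 + 13/6 = 1741/6.

1741/6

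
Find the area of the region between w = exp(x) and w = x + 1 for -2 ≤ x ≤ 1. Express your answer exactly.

On [-2, 1], (exp(x)) - (x + 1) = -x + exp(x) - 1 is ≥ 0 throughout, so the area is a single integral of |-x + exp(x) - 1|.
∫[-2,1] (-x + exp(x) - 1) dx = -3/2 - exp(-2) + exp(1).

-3/2 - exp(-2) + exp(1)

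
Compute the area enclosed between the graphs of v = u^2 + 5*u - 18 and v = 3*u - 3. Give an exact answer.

256/3

Set the curves equal: u^2 + 5*u - 18 = 3*u - 3, so u^2 + 2*u - 15 = 0, which factors as (u - 3)*(u + 5) = 0. The curves meet at u = -5, 3.
On [-5, 3], v = 3*u - 3 is on top; that piece has area ∫[-5,3] (-(u^2 + 2*u - 15)) du = 256/3.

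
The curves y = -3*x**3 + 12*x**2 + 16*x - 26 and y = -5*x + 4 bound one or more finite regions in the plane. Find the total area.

Set the curves equal: -3*x**3 + 12*x**2 + 16*x - 26 = -5*x + 4, so -3*x**3 + 12*x**2 + 21*x - 30 = 0, which factors as -3*(x - 5)*(x - 1)*(x + 2) = 0. The curves meet at x = -2, 1, 5.
On [-2, 1], y = -5*x + 4 is on top; that piece has area ∫[-2,1] (-(-3*x**3 + 12*x**2 + 21*x - 30)) dx = 297/4.
On [1, 5], y = -3*x**3 + 12*x**2 + 16*x - 26 is on top; that piece has area ∫[1,5] (-3*x**3 + 12*x**2 + 21*x - 30) dx = 160.
Total enclosed area = 297/4 + 160 = 937/4.

937/4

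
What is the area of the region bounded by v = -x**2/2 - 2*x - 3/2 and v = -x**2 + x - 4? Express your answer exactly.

Set the curves equal: -x**2/2 - 2*x - 3/2 = -x**2 + x - 4, so x**2/2 - 3*x + 5/2 = 0, which factors as (x - 5)*(x - 1)/2 = 0. The curves meet at x = 1, 5.
On [1, 5], v = -x**2 + x - 4 is on top; that piece has area ∫[1,5] (-(x**2/2 - 3*x + 5/2)) dx = 16/3.

16/3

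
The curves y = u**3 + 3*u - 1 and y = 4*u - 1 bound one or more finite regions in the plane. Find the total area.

1/2

Set the curves equal: u**3 + 3*u - 1 = 4*u - 1, so u**3 - u = 0, which factors as u*(u - 1)*(u + 1) = 0. The curves meet at u = -1, 0, 1.
On [-1, 0], y = u**3 + 3*u - 1 is on top; that piece has area ∫[-1,0] (u**3 - u) du = 1/4.
On [0, 1], y = 4*u - 1 is on top; that piece has area ∫[0,1] (-(u**3 - u)) du = 1/4.
Total enclosed area = 1/4 + 1/4 = 1/2.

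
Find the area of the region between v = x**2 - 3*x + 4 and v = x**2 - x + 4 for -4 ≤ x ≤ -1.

On [-4, -1], (x**2 - 3*x + 4) - (x**2 - x + 4) = -2*x is ≥ 0 throughout, so the area is a single integral of |-2*x|.
∫[-4,-1] (-2*x) dx = 15.

15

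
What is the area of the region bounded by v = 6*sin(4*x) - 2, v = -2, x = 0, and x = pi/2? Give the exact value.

The difference (6*sin(4*x) - 2) - (-2) = 6*sin(4*x) changes sign at x = pi/4 inside [0, pi/2], so split the integral there.
∫[0,pi/4] (6*sin(4*x)) dx = 3.
∫[pi/4,pi/2] (6*sin(4*x)) dx = -3; the area of that piece is 3.
Total area = 3 + 3 = 6.

6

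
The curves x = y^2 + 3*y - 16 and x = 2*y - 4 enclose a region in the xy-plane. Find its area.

Both boundary curves give x as a function of y, so integrate with respect to y. Setting them equal: y^2 + y - 12 = 0, i.e. (y - 3)*(y + 4) = 0, so they meet at y = -4, 3.
For y in [-4, 3], x = y^2 + 3*y - 16 is on the left; area = ∫[-4,3] (-(y^2 + y - 12)) dy = 343/6.

343/6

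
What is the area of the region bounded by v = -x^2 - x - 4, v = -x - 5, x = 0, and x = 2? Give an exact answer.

The difference (-x^2 - x - 4) - (-x - 5) = -x^2 + 1 changes sign at x = 1 inside [0, 2], so split the integral there.
∫[0,1] (-x^2 + 1) dx = 2/3.
∫[1,2] (-x^2 + 1) dx = -4/3; the area of that piece is 4/3.
Total area = 2/3 + 4/3 = 2.

2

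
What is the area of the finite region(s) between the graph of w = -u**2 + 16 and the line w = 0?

The curve meets the u-axis where -u**2 + 16 = 0, i.e. -(u - 4)*(u + 4) = 0, at u = -4, 4.
On [-4, 4] the curve lies above the axis; ∫[-4,4] (-u**2 + 16) du = 256/3, giving area 256/3.

256/3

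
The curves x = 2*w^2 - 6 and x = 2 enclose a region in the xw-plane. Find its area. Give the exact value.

64/3

Both boundary curves give x as a function of w, so integrate with respect to w. Setting them equal: 2*w^2 - 8 = 0, i.e. 2*(w - 2)*(w + 2) = 0, so they meet at w = -2, 2.
For w in [-2, 2], x = 2*w^2 - 6 is on the left; area = ∫[-2,2] (-(2*w^2 - 8)) dw = 64/3.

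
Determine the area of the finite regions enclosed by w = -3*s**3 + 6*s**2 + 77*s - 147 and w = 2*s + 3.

Set the curves equal: -3*s**3 + 6*s**2 + 77*s - 147 = 2*s + 3, so -3*s**3 + 6*s**2 + 75*s - 150 = 0, which factors as -3*(s - 5)*(s - 2)*(s + 5) = 0. The curves meet at s = -5, 2, 5.
On [-5, 2], w = 2*s + 3 is on top; that piece has area ∫[-5,2] (-(-3*s**3 + 6*s**2 + 75*s - 150)) ds = 4459/4.
On [2, 5], w = -3*s**3 + 6*s**2 + 77*s - 147 is on top; that piece has area ∫[2,5] (-3*s**3 + 6*s**2 + 75*s - 150) ds = 459/4.
Total enclosed area = 4459/4 + 459/4 = 2459/2.

2459/2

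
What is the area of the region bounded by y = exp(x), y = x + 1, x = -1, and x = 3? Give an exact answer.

-8 - exp(-1) + exp(3)

On [-1, 3], (exp(x)) - (x + 1) = -x + exp(x) - 1 is ≥ 0 throughout, so the area is a single integral of |-x + exp(x) - 1|.
∫[-1,3] (-x + exp(x) - 1) dx = -8 - exp(-1) + exp(3).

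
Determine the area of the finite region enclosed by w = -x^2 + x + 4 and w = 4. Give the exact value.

Set the curves equal: -x^2 + x + 4 = 4, so -x^2 + x = 0, which factors as -x*(x - 1) = 0. The curves meet at x = 0, 1.
On [0, 1], w = -x^2 + x + 4 is on top; that piece has area ∫[0,1] (-x^2 + x) dx = 1/6.

1/6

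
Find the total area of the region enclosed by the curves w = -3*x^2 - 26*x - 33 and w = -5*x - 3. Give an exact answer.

27/2

Set the curves equal: -3*x^2 - 26*x - 33 = -5*x - 3, so -3*x^2 - 21*x - 30 = 0, which factors as -3*(x + 2)*(x + 5) = 0. The curves meet at x = -5, -2.
On [-5, -2], w = -3*x^2 - 26*x - 33 is on top; that piece has area ∫[-5,-2] (-3*x^2 - 21*x - 30) dx = 27/2.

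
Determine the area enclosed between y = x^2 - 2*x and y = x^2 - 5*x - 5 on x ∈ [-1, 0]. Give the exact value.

7/2

On [-1, 0], (x^2 - 2*x) - (x^2 - 5*x - 5) = 3*x + 5 is ≥ 0 throughout, so the area is a single integral of |3*x + 5|.
∫[-1,0] (3*x + 5) dx = 7/2.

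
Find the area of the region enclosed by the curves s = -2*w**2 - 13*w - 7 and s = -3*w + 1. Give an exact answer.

Both boundary curves give s as a function of w, so integrate with respect to w. Setting them equal: -2*w**2 - 10*w - 8 = 0, i.e. -2*(w + 1)*(w + 4) = 0, so they meet at w = -4, -1.
For w in [-4, -1], s = -2*w**2 - 13*w - 7 is on the right; area = ∫[-4,-1] (-2*w**2 - 10*w - 8) dw = 9.

9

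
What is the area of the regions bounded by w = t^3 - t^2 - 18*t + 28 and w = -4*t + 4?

Set the curves equal: t^3 - t^2 - 18*t + 28 = -4*t + 4, so t^3 - t^2 - 14*t + 24 = 0, which factors as (t - 3)*(t - 2)*(t + 4) = 0. The curves meet at t = -4, 2, 3.
On [-4, 2], w = t^3 - t^2 - 18*t + 28 is on top; that piece has area ∫[-4,2] (t^3 - t^2 - 14*t + 24) dt = 144.
On [2, 3], w = -4*t + 4 is on top; that piece has area ∫[2,3] (-(t^3 - t^2 - 14*t + 24)) dt = 13/12.
Total enclosed area = 144 + 13/12 = 1741/12.

1741/12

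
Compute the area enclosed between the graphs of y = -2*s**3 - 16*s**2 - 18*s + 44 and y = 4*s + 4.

443/3

Set the curves equal: -2*s**3 - 16*s**2 - 18*s + 44 = 4*s + 4, so -2*s**3 - 16*s**2 - 22*s + 40 = 0, which factors as -2*(s - 1)*(s + 4)*(s + 5) = 0. The curves meet at s = -5, -4, 1.
On [-5, -4], y = 4*s + 4 is on top; that piece has area ∫[-5,-4] (-(-2*s**3 - 16*s**2 - 22*s + 40)) ds = 11/6.
On [-4, 1], y = -2*s**3 - 16*s**2 - 18*s + 44 is on top; that piece has area ∫[-4,1] (-2*s**3 - 16*s**2 - 22*s + 40) ds = 875/6.
Total enclosed area = 11/6 + 875/6 = 443/3.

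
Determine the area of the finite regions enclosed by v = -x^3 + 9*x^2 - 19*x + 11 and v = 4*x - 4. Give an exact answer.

8

Set the curves equal: -x^3 + 9*x^2 - 19*x + 11 = 4*x - 4, so -x^3 + 9*x^2 - 23*x + 15 = 0, which factors as -(x - 5)*(x - 3)*(x - 1) = 0. The curves meet at x = 1, 3, 5.
On [1, 3], v = 4*x - 4 is on top; that piece has area ∫[1,3] (-(-x^3 + 9*x^2 - 23*x + 15)) dx = 4.
On [3, 5], v = -x^3 + 9*x^2 - 19*x + 11 is on top; that piece has area ∫[3,5] (-x^3 + 9*x^2 - 23*x + 15) dx = 4.
Total enclosed area = 4 + 4 = 8.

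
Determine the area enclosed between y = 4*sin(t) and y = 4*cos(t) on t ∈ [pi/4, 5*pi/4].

On [pi/4, 5*pi/4], (4*sin(t)) - (4*cos(t)) = 4*sin(t) - 4*cos(t) is ≥ 0 throughout, so the area is a single integral of |4*sin(t) - 4*cos(t)|.
∫[pi/4,5*pi/4] (4*sin(t) - 4*cos(t)) dt = 8*sqrt(2).

8*sqrt(2)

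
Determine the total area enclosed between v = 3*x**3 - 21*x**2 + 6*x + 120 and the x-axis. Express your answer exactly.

1741/4

The curve meets the x-axis where 3*x**3 - 21*x**2 + 6*x + 120 = 0, i.e. 3*(x - 5)*(x - 4)*(x + 2) = 0, at x = -2, 4, 5.
On [-2, 4] the curve lies above the axis; ∫[-2,4] (3*x**3 - 21*x**2 + 6*x + 120) dx = 432, giving area 432.
On [4, 5] the curve lies below the axis; ∫[4,5] (3*x**3 - 21*x**2 + 6*x + 120) dx = -13/4, giving area 13/4.
Total area = 432 + 13/4 = 1741/4.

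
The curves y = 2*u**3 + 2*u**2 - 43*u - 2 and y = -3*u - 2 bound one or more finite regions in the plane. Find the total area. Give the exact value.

Set the curves equal: 2*u**3 + 2*u**2 - 43*u - 2 = -3*u - 2, so 2*u**3 + 2*u**2 - 40*u = 0, which factors as 2*u*(u - 4)*(u + 5) = 0. The curves meet at u = -5, 0, 4.
On [-5, 0], y = 2*u**3 + 2*u**2 - 43*u - 2 is on top; that piece has area ∫[-5,0] (2*u**3 + 2*u**2 - 40*u) du = 1625/6.
On [0, 4], y = -3*u - 2 is on top; that piece has area ∫[0,4] (-(2*u**3 + 2*u**2 - 40*u)) du = 448/3.
Total enclosed area = 1625/6 + 448/3 = 2521/6.

2521/6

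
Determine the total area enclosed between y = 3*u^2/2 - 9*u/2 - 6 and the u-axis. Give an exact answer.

125/4

The curve meets the u-axis where 3*u^2/2 - 9*u/2 - 6 = 0, i.e. 3*(u - 4)*(u + 1)/2 = 0, at u = -1, 4.
On [-1, 4] the curve lies below the axis; ∫[-1,4] (3*u^2/2 - 9*u/2 - 6) du = -125/4, giving area 125/4.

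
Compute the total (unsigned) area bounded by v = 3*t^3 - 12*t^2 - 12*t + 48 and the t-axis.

148

The curve meets the t-axis where 3*t^3 - 12*t^2 - 12*t + 48 = 0, i.e. 3*(t - 4)*(t - 2)*(t + 2) = 0, at t = -2, 2, 4.
On [-2, 2] the curve lies above the axis; ∫[-2,2] (3*t^3 - 12*t^2 - 12*t + 48) dt = 128, giving area 128.
On [2, 4] the curve lies below the axis; ∫[2,4] (3*t^3 - 12*t^2 - 12*t + 48) dt = -20, giving area 20.
Total area = 128 + 20 = 148.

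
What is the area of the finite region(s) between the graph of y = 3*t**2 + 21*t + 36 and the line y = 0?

The curve meets the t-axis where 3*t**2 + 21*t + 36 = 0, i.e. 3*(t + 3)*(t + 4) = 0, at t = -4, -3.
On [-4, -3] the curve lies below the axis; ∫[-4,-3] (3*t**2 + 21*t + 36) dt = -1/2, giving area 1/2.

1/2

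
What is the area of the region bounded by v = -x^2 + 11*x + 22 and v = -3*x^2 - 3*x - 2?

Set the curves equal: -x^2 + 11*x + 22 = -3*x^2 - 3*x - 2, so 2*x^2 + 14*x + 24 = 0, which factors as 2*(x + 3)*(x + 4) = 0. The curves meet at x = -4, -3.
On [-4, -3], v = -3*x^2 - 3*x - 2 is on top; that piece has area ∫[-4,-3] (-(2*x^2 + 14*x + 24)) dx = 1/3.

1/3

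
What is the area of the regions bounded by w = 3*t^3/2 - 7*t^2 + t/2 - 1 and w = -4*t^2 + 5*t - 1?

71/4

Set the curves equal: 3*t^3/2 - 7*t^2 + t/2 - 1 = -4*t^2 + 5*t - 1, so 3*t^3/2 - 3*t^2 - 9*t/2 = 0, which factors as 3*t*(t - 3)*(t + 1)/2 = 0. The curves meet at t = -1, 0, 3.
On [-1, 0], w = 3*t^3/2 - 7*t^2 + t/2 - 1 is on top; that piece has area ∫[-1,0] (3*t^3/2 - 3*t^2 - 9*t/2) dt = 7/8.
On [0, 3], w = -4*t^2 + 5*t - 1 is on top; that piece has area ∫[0,3] (-(3*t^3/2 - 3*t^2 - 9*t/2)) dt = 135/8.
Total enclosed area = 7/8 + 135/8 = 71/4.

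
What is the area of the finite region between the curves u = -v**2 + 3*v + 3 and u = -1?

Both boundary curves give u as a function of v, so integrate with respect to v. Setting them equal: -v**2 + 3*v + 4 = 0, i.e. -(v - 4)*(v + 1) = 0, so they meet at v = -1, 4.
For v in [-1, 4], u = -v**2 + 3*v + 3 is on the right; area = ∫[-1,4] (-v**2 + 3*v + 4) dv = 125/6.

125/6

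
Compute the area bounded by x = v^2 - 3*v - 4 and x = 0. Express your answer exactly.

Both boundary curves give x as a function of v, so integrate with respect to v. Setting them equal: v^2 - 3*v - 4 = 0, i.e. (v - 4)*(v + 1) = 0, so they meet at v = -1, 4.
For v in [-1, 4], x = v^2 - 3*v - 4 is on the left; area = ∫[-1,4] (-(v^2 - 3*v - 4)) dv = 125/6.

125/6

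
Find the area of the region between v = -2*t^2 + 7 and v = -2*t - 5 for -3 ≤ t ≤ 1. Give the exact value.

98/3

The difference (-2*t^2 + 7) - (-2*t - 5) = -2*t^2 + 2*t + 12 changes sign at t = -2 inside [-3, 1], so split the integral there.
∫[-3,-2] (-2*t^2 + 2*t + 12) dt = -17/3; the area of that piece is 17/3.
∫[-2,1] (-2*t^2 + 2*t + 12) dt = 27.
Total area = 17/3 + 27 = 98/3.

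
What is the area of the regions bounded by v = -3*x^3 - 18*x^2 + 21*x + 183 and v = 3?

1551/2

Set the curves equal: -3*x^3 - 18*x^2 + 21*x + 183 = 3, so -3*x^3 - 18*x^2 + 21*x + 180 = 0, which factors as -3*(x - 3)*(x + 4)*(x + 5) = 0. The curves meet at x = -5, -4, 3.
On [-5, -4], v = 3 is on top; that piece has area ∫[-5,-4] (-(-3*x^3 - 18*x^2 + 21*x + 180)) dx = 15/4.
On [-4, 3], v = -3*x^3 - 18*x^2 + 21*x + 183 is on top; that piece has area ∫[-4,3] (-3*x^3 - 18*x^2 + 21*x + 180) dx = 3087/4.
Total enclosed area = 15/4 + 3087/4 = 1551/2.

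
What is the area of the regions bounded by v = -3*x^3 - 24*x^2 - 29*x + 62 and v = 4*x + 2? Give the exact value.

443/2

Set the curves equal: -3*x^3 - 24*x^2 - 29*x + 62 = 4*x + 2, so -3*x^3 - 24*x^2 - 33*x + 60 = 0, which factors as -3*(x - 1)*(x + 4)*(x + 5) = 0. The curves meet at x = -5, -4, 1.
On [-5, -4], v = 4*x + 2 is on top; that piece has area ∫[-5,-4] (-(-3*x^3 - 24*x^2 - 33*x + 60)) dx = 11/4.
On [-4, 1], v = -3*x^3 - 24*x^2 - 29*x + 62 is on top; that piece has area ∫[-4,1] (-3*x^3 - 24*x^2 - 33*x + 60) dx = 875/4.
Total enclosed area = 11/4 + 875/4 = 443/2.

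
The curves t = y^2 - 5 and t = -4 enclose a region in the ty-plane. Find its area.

4/3

Both boundary curves give t as a function of y, so integrate with respect to y. Setting them equal: y^2 - 1 = 0, i.e. (y - 1)*(y + 1) = 0, so they meet at y = -1, 1.
For y in [-1, 1], t = y^2 - 5 is on the left; area = ∫[-1,1] (-(y^2 - 1)) dy = 4/3.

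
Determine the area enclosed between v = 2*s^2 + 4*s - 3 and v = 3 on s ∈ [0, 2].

8

The difference (2*s^2 + 4*s - 3) - (3) = 2*s^2 + 4*s - 6 changes sign at s = 1 inside [0, 2], so split the integral there.
∫[0,1] (2*s^2 + 4*s - 6) ds = -10/3; the area of that piece is 10/3.
∫[1,2] (2*s^2 + 4*s - 6) ds = 14/3.
Total area = 10/3 + 14/3 = 8.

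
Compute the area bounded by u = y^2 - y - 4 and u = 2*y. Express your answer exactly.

Both boundary curves give u as a function of y, so integrate with respect to y. Setting them equal: y^2 - 3*y - 4 = 0, i.e. (y - 4)*(y + 1) = 0, so they meet at y = -1, 4.
For y in [-1, 4], u = y^2 - y - 4 is on the left; area = ∫[-1,4] (-(y^2 - 3*y - 4)) dy = 125/6.

125/6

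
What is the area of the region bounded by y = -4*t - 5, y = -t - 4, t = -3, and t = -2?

13/2

On [-3, -2], (-4*t - 5) - (-t - 4) = -3*t - 1 is ≥ 0 throughout, so the area is a single integral of |-3*t - 1|.
∫[-3,-2] (-3*t - 1) dt = 13/2.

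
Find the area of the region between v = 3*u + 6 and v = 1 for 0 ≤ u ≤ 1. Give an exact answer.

13/2

On [0, 1], (3*u + 6) - (1) = 3*u + 5 is ≥ 0 throughout, so the area is a single integral of |3*u + 5|.
∫[0,1] (3*u + 5) du = 13/2.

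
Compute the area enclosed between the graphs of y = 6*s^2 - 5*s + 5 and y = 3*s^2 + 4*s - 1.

1/2

Set the curves equal: 6*s^2 - 5*s + 5 = 3*s^2 + 4*s - 1, so 3*s^2 - 9*s + 6 = 0, which factors as 3*(s - 2)*(s - 1) = 0. The curves meet at s = 1, 2.
On [1, 2], y = 3*s^2 + 4*s - 1 is on top; that piece has area ∫[1,2] (-(3*s^2 - 9*s + 6)) ds = 1/2.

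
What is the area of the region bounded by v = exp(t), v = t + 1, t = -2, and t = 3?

-15/2 - exp(-2) + exp(3)

On [-2, 3], (exp(t)) - (t + 1) = -t + exp(t) - 1 is ≥ 0 throughout, so the area is a single integral of |-t + exp(t) - 1|.
∫[-2,3] (-t + exp(t) - 1) dt = -15/2 - exp(-2) + exp(3).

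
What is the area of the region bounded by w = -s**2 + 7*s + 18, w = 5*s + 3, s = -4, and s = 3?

The difference (-s**2 + 7*s + 18) - (5*s + 3) = -s**2 + 2*s + 15 changes sign at s = -3 inside [-4, 3], so split the integral there.
∫[-4,-3] (-s**2 + 2*s + 15) ds = -13/3; the area of that piece is 13/3.
∫[-3,3] (-s**2 + 2*s + 15) ds = 72.
Total area = 13/3 + 72 = 229/3.

229/3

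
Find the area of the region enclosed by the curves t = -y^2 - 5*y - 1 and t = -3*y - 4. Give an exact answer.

32/3

Both boundary curves give t as a function of y, so integrate with respect to y. Setting them equal: -y^2 - 2*y + 3 = 0, i.e. -(y - 1)*(y + 3) = 0, so they meet at y = -3, 1.
For y in [-3, 1], t = -y^2 - 5*y - 1 is on the right; area = ∫[-3,1] (-y^2 - 2*y + 3) dy = 32/3.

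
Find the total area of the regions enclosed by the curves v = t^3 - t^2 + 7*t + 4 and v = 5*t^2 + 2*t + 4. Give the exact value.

Set the curves equal: t^3 - t^2 + 7*t + 4 = 5*t^2 + 2*t + 4, so t^3 - 6*t^2 + 5*t = 0, which factors as t*(t - 5)*(t - 1) = 0. The curves meet at t = 0, 1, 5.
On [0, 1], v = t^3 - t^2 + 7*t + 4 is on top; that piece has area ∫[0,1] (t^3 - 6*t^2 + 5*t) dt = 3/4.
On [1, 5], v = 5*t^2 + 2*t + 4 is on top; that piece has area ∫[1,5] (-(t^3 - 6*t^2 + 5*t)) dt = 32.
Total enclosed area = 3/4 + 32 = 131/4.

131/4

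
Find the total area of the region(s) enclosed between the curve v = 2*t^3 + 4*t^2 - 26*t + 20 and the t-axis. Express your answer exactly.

1741/6

The curve meets the t-axis where 2*t^3 + 4*t^2 - 26*t + 20 = 0, i.e. 2*(t - 2)*(t - 1)*(t + 5) = 0, at t = -5, 1, 2.
On [-5, 1] the curve lies above the axis; ∫[-5,1] (2*t^3 + 4*t^2 - 26*t + 20) dt = 288, giving area 288.
On [1, 2] the curve lies below the axis; ∫[1,2] (2*t^3 + 4*t^2 - 26*t + 20) dt = -13/6, giving area 13/6.
Total area = 288 + 13/6 = 1741/6.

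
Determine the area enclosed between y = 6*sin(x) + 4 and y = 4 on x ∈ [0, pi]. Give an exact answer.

12

On [0, pi], (6*sin(x) + 4) - (4) = 6*sin(x) is ≥ 0 throughout, so the area is a single integral of |6*sin(x)|.
∫[0,pi] (6*sin(x)) dx = 12.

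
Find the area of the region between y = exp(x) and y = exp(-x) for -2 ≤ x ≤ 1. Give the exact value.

-4 + exp(-2) + exp(-1) + exp(1) + exp(2)

The difference (exp(x)) - (exp(-x)) = exp(x) - exp(-x) changes sign at x = 0 inside [-2, 1], so split the integral there.
∫[-2,0] (exp(x) - exp(-x)) dx = -exp(2) - exp(-2) + 2; the area of that piece is -2 + exp(-2) + exp(2).
∫[0,1] (exp(x) - exp(-x)) dx = -2 + exp(-1) + exp(1).
Total area = (-2 + exp(-2) + exp(2)) + (-2 + exp(-1) + exp(1)) = -4 + exp(-2) + exp(-1) + exp(1) + exp(2).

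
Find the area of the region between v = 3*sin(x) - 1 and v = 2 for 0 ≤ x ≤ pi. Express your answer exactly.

On [0, pi], (3*sin(x) - 1) - (2) = 3*sin(x) - 3 is ≤ 0 throughout, so the area is a single integral of |3*sin(x) - 3|.
∫[0,pi] (3*sin(x) - 3) dx = 6 - 3*pi; the area of that piece is -6 + 3*pi.

-6 + 3*pi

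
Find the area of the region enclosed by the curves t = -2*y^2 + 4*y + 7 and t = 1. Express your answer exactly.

Both boundary curves give t as a function of y, so integrate with respect to y. Setting them equal: -2*y^2 + 4*y + 6 = 0, i.e. -2*(y - 3)*(y + 1) = 0, so they meet at y = -1, 3.
For y in [-1, 3], t = -2*y^2 + 4*y + 7 is on the right; area = ∫[-1,3] (-2*y^2 + 4*y + 6) dy = 64/3.

64/3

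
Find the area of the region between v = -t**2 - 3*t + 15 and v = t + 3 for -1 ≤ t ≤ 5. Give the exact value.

The difference (-t**2 - 3*t + 15) - (t + 3) = -t**2 - 4*t + 12 changes sign at t = 2 inside [-1, 5], so split the integral there.
∫[-1,2] (-t**2 - 4*t + 12) dt = 27.
∫[2,5] (-t**2 - 4*t + 12) dt = -45; the area of that piece is 45.
Total area = 27 + 45 = 72.

72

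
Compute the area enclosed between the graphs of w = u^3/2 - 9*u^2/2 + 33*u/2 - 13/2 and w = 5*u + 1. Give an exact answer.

4

Set the curves equal: u^3/2 - 9*u^2/2 + 33*u/2 - 13/2 = 5*u + 1, so u^3/2 - 9*u^2/2 + 23*u/2 - 15/2 = 0, which factors as (u - 5)*(u - 3)*(u - 1)/2 = 0. The curves meet at u = 1, 3, 5.
On [1, 3], w = u^3/2 - 9*u^2/2 + 33*u/2 - 13/2 is on top; that piece has area ∫[1,3] (u^3/2 - 9*u^2/2 + 23*u/2 - 15/2) du = 2.
On [3, 5], w = 5*u + 1 is on top; that piece has area ∫[3,5] (-(u^3/2 - 9*u^2/2 + 23*u/2 - 15/2)) du = 2.
Total enclosed area = 2 + 2 = 4.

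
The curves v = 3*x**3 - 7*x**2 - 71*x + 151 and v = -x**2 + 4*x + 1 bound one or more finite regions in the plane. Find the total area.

2459/2

Set the curves equal: 3*x**3 - 7*x**2 - 71*x + 151 = -x**2 + 4*x + 1, so 3*x**3 - 6*x**2 - 75*x + 150 = 0, which factors as 3*(x - 5)*(x - 2)*(x + 5) = 0. The curves meet at x = -5, 2, 5.
On [-5, 2], v = 3*x**3 - 7*x**2 - 71*x + 151 is on top; that piece has area ∫[-5,2] (3*x**3 - 6*x**2 - 75*x + 150) dx = 4459/4.
On [2, 5], v = -x**2 + 4*x + 1 is on top; that piece has area ∫[2,5] (-(3*x**3 - 6*x**2 - 75*x + 150)) dx = 459/4.
Total enclosed area = 4459/4 + 459/4 = 2459/2.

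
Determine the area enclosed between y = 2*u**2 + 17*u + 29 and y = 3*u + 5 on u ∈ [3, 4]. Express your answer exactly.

On [3, 4], (2*u**2 + 17*u + 29) - (3*u + 5) = 2*u**2 + 14*u + 24 is ≥ 0 throughout, so the area is a single integral of |2*u**2 + 14*u + 24|.
∫[3,4] (2*u**2 + 14*u + 24) du = 293/3.

293/3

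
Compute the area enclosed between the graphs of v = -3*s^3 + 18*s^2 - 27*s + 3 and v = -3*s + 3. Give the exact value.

24

Set the curves equal: -3*s^3 + 18*s^2 - 27*s + 3 = -3*s + 3, so -3*s^3 + 18*s^2 - 24*s = 0, which factors as -3*s*(s - 4)*(s - 2) = 0. The curves meet at s = 0, 2, 4.
On [0, 2], v = -3*s + 3 is on top; that piece has area ∫[0,2] (-(-3*s^3 + 18*s^2 - 24*s)) ds = 12.
On [2, 4], v = -3*s^3 + 18*s^2 - 27*s + 3 is on top; that piece has area ∫[2,4] (-3*s^3 + 18*s^2 - 24*s) ds = 12.
Total enclosed area = 12 + 12 = 24.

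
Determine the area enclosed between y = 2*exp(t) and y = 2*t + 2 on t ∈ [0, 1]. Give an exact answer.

On [0, 1], (2*exp(t)) - (2*t + 2) = -2*t + 2*exp(t) - 2 is ≥ 0 throughout, so the area is a single integral of |-2*t + 2*exp(t) - 2|.
∫[0,1] (-2*t + 2*exp(t) - 2) dt = -5 + 2*exp(1).

-5 + 2*exp(1)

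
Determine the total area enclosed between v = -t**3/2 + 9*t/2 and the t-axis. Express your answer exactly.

The curve meets the t-axis where -t**3/2 + 9*t/2 = 0, i.e. -t*(t - 3)*(t + 3)/2 = 0, at t = -3, 0, 3.
On [-3, 0] the curve lies below the axis; ∫[-3,0] (-t**3/2 + 9*t/2) dt = -81/8, giving area 81/8.
On [0, 3] the curve lies above the axis; ∫[0,3] (-t**3/2 + 9*t/2) dt = 81/8, giving area 81/8.
Total area = 81/8 + 81/8 = 81/4.

81/4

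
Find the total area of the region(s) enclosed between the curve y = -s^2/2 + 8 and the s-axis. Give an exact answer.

The curve meets the s-axis where -s^2/2 + 8 = 0, i.e. -(s - 4)*(s + 4)/2 = 0, at s = -4, 4.
On [-4, 4] the curve lies above the axis; ∫[-4,4] (-s^2/2 + 8) ds = 128/3, giving area 128/3.

128/3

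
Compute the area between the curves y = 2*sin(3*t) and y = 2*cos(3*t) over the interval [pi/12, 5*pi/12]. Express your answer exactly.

4*sqrt(2)/3

On [pi/12, 5*pi/12], (2*sin(3*t)) - (2*cos(3*t)) = 2*sin(3*t) - 2*cos(3*t) is ≥ 0 throughout, so the area is a single integral of |2*sin(3*t) - 2*cos(3*t)|.
∫[pi/12,5*pi/12] (2*sin(3*t) - 2*cos(3*t)) dt = 4*sqrt(2)/3.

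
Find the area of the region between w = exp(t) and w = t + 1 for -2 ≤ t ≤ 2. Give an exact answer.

-4 - exp(-2) + exp(2)

On [-2, 2], (exp(t)) - (t + 1) = -t + exp(t) - 1 is ≥ 0 throughout, so the area is a single integral of |-t + exp(t) - 1|.
∫[-2,2] (-t + exp(t) - 1) dt = -4 - exp(-2) + exp(2).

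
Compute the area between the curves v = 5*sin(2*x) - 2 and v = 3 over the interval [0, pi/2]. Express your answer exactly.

On [0, pi/2], (5*sin(2*x) - 2) - (3) = 5*sin(2*x) - 5 is ≤ 0 throughout, so the area is a single integral of |5*sin(2*x) - 5|.
∫[0,pi/2] (5*sin(2*x) - 5) dx = 5 - 5*pi/2; the area of that piece is -5 + 5*pi/2.

-5 + 5*pi/2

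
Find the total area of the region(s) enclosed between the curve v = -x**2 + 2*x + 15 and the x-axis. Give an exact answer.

The curve meets the x-axis where -x**2 + 2*x + 15 = 0, i.e. -(x - 5)*(x + 3) = 0, at x = -3, 5.
On [-3, 5] the curve lies above the axis; ∫[-3,5] (-x**2 + 2*x + 15) dx = 256/3, giving area 256/3.

256/3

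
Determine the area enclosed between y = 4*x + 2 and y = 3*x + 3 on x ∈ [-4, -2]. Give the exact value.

8

On [-4, -2], (4*x + 2) - (3*x + 3) = x - 1 is ≤ 0 throughout, so the area is a single integral of |x - 1|.
∫[-4,-2] (x - 1) dx = -8; the area of that piece is 8.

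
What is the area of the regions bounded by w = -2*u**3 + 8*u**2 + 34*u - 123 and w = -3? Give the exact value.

3901/6

Set the curves equal: -2*u**3 + 8*u**2 + 34*u - 123 = -3, so -2*u**3 + 8*u**2 + 34*u - 120 = 0, which factors as -2*(u - 5)*(u - 3)*(u + 4) = 0. The curves meet at u = -4, 3, 5.
On [-4, 3], w = -3 is on top; that piece has area ∫[-4,3] (-(-2*u**3 + 8*u**2 + 34*u - 120)) du = 3773/6.
On [3, 5], w = -2*u**3 + 8*u**2 + 34*u - 123 is on top; that piece has area ∫[3,5] (-2*u**3 + 8*u**2 + 34*u - 120) du = 64/3.
Total enclosed area = 3773/6 + 64/3 = 3901/6.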